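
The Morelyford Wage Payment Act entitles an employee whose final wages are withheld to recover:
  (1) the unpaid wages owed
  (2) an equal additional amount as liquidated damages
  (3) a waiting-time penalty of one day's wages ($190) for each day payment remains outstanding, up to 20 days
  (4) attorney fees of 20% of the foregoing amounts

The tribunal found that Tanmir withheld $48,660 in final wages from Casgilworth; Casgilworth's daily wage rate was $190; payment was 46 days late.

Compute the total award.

$121,344

Liquidated damages (equal amount): $48,660
Penalty days: min(46, 20) = 20
Waiting-time penalty: 20 × $190 = $3,800
Subtotal: $48,660 + $48,660 + $3,800 = $101,120
Attorney fees: 20% of $101,120 = $20,224
Total award: $101,120 + $20,224 = $121,344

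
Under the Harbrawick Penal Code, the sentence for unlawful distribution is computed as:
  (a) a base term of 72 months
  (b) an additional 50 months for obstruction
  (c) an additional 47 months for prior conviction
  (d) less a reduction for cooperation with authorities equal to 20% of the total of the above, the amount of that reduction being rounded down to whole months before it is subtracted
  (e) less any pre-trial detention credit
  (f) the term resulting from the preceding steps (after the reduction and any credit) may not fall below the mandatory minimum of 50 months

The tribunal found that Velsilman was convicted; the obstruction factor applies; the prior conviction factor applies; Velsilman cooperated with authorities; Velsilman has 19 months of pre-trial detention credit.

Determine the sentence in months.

117 months

Obstruction enhancement: +50 months
Prior conviction enhancement: +47 months
Adjusted term: 72 months + 50 months + 47 months = 169 months
Cooperation with authorities reduction: 20% of 169 months = 33 months (rounded down)
After reduction: 169 − 33 = 136 months
Less pre-trial detention credit: 136 months − 19 months = 117 months
Minimum 50 months: 117 months meets the minimum, no increase.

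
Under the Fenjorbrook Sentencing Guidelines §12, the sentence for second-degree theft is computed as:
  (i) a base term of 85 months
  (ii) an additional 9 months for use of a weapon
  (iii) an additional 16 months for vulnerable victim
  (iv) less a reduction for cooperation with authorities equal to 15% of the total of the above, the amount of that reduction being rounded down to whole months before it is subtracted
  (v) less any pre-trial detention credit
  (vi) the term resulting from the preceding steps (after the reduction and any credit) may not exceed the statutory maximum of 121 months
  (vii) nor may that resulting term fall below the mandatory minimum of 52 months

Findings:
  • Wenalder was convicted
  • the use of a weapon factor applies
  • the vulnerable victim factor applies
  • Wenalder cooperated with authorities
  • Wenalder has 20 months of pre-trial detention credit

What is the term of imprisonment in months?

74 months

Use of a weapon enhancement: +9 months
Vulnerable victim enhancement: +16 months
Adjusted term: 85 months + 9 months + 16 months = 110 months
Cooperation with authorities reduction: 15% of 110 months = 16 months (rounded down)
After reduction: 110 − 16 = 94 months
Less pre-trial detention credit: 94 months − 20 months = 74 months
Cap at 121 months: 74 months is within the cap, no reduction.
Minimum 52 months: 74 months meets the minimum, no increase.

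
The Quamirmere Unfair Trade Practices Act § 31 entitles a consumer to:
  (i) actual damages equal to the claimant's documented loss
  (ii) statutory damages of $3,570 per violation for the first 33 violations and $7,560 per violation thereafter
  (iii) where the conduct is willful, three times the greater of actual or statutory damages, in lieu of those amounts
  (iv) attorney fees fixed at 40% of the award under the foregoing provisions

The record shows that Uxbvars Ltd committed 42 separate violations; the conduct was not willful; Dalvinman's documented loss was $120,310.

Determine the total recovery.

First 33 violations: 33 × $3,570 = $117,810
Remaining violations: (42 − 33) × $7,560 = $68,040
Statutory damages: $117,810 + $68,040 = $185,850
Conduct not willful: the in-lieu enhancement does not apply.
Actual plus statutory damages: $120,310 + $185,850 = $306,160
Attorney fees: 40% of $306,160 = $122,464
Total recovery: $306,160 + $122,464 = $428,624

$428,624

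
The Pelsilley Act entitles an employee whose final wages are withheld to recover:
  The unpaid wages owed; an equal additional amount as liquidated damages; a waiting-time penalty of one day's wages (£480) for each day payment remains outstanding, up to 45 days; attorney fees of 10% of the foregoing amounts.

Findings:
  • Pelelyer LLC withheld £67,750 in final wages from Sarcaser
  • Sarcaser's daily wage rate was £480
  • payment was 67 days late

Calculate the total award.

£172,810

Liquidated damages (equal amount): £67,750
Penalty days: min(67, 45) = 45
Waiting-time penalty: 45 × £480 = £21,600
Subtotal: £67,750 + £67,750 + £21,600 = £157,100
Attorney fees: 10% of £157,100 = £15,710
Total award: £157,100 + £15,710 = £172,810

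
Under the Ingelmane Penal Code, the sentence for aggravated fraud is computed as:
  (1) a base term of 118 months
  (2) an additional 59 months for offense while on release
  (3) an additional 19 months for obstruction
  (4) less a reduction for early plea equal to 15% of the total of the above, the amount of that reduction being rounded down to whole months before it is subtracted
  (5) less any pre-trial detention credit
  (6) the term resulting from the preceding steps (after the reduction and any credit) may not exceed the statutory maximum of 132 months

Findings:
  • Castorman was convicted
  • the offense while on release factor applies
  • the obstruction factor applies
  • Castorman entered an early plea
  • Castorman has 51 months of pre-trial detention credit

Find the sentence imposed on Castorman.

Offense while on release enhancement: +59 months
Obstruction enhancement: +19 months
Adjusted term: 118 months + 59 months + 19 months = 196 months
Early plea reduction: 15% of 196 months = 29 months (rounded down)
After reduction: 196 − 29 = 167 months
Less pre-trial detention credit: 167 months − 51 months = 116 months
Cap at 132 months: 116 months is within the cap, no reduction.

116 months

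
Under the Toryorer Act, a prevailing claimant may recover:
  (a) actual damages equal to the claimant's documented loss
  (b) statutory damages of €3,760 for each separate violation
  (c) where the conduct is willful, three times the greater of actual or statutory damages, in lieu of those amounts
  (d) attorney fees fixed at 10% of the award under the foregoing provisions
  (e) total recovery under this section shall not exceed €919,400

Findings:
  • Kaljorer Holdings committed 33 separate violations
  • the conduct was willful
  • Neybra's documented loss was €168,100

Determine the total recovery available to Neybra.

Statutory damages: 33 × €3,760 = €124,080
Greater of actual damages (€168,100) or statutory damages (€124,080): €168,100
Trebled: 3 × €168,100 = €504,300
Attorney fees: 10% of €504,300 = €50,430
Total before cap: €504,300 + €50,430 = €554,730
Cap at €919,400: €554,730 is within the cap, no reduction.

€554,730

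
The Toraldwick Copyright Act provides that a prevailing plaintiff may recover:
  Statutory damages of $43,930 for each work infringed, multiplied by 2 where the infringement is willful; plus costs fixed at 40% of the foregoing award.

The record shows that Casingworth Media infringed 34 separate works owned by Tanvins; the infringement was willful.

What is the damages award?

$4,182,136

Statutory damages: 34 × $43,930 = $1,493,620
Doubled: 2 × $1,493,620 = $2,987,240
Costs: 40% of $2,987,240 = $1,194,896
Award plus costs: $2,987,240 + $1,194,896 = $4,182,136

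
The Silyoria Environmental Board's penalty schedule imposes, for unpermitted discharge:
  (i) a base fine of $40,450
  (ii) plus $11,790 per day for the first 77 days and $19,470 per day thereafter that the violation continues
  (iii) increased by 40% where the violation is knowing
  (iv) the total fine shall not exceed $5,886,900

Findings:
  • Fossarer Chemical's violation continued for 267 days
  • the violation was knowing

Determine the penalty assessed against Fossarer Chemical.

$5,886,900

First 77 days: 77 × $11,790 = $907,830
Remaining days: (267 − 77) × $19,470 = $3,699,300
Per-day component: $907,830 + $3,699,300 = $4,607,130
Base plus per-day: $40,450 + $4,607,130 = $4,647,580
Enhancement: 40% of $4,647,580 = $1,859,032
Enhanced fine: $4,647,580 + $1,859,032 = $6,506,612
Cap at $5,886,900: $6,506,612 exceeds the cap → $5,886,900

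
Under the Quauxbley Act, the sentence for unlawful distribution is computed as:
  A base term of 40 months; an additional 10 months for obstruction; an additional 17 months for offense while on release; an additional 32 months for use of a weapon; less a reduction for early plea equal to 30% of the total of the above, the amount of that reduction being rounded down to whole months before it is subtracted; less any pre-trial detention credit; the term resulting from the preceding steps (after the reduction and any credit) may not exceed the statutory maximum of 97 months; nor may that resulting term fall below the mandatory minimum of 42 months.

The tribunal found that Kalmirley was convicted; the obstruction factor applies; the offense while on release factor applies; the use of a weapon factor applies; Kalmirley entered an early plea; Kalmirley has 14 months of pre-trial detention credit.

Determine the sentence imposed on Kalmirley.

Obstruction enhancement: +10 months
Offense while on release enhancement: +17 months
Use of a weapon enhancement: +32 months
Adjusted term: 40 months + 10 months + 17 months + 32 months = 99 months
Early plea reduction: 30% of 99 months = 29 months (rounded down)
After reduction: 99 − 29 = 70 months
Less pre-trial detention credit: 70 months − 14 months = 56 months
Cap at 97 months: 56 months is within the cap, no reduction.
Minimum 42 months: 56 months meets the minimum, no increase.

56 months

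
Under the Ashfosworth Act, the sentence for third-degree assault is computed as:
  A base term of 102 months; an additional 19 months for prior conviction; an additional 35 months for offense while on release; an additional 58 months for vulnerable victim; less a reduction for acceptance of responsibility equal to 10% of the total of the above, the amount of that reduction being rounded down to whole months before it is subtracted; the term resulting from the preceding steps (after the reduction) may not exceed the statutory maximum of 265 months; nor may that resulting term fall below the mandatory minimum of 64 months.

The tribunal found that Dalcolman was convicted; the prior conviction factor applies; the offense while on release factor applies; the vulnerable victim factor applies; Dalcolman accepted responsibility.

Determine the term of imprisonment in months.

Prior conviction enhancement: +19 months
Offense while on release enhancement: +35 months
Vulnerable victim enhancement: +58 months
Adjusted term: 102 months + 19 months + 35 months + 58 months = 214 months
Acceptance of responsibility reduction: 10% of 214 months = 21 months (rounded down)
After reduction: 214 − 21 = 193 months
Cap at 265 months: 193 months is within the cap, no reduction.
Minimum 64 months: 193 months meets the minimum, no increase.

193 months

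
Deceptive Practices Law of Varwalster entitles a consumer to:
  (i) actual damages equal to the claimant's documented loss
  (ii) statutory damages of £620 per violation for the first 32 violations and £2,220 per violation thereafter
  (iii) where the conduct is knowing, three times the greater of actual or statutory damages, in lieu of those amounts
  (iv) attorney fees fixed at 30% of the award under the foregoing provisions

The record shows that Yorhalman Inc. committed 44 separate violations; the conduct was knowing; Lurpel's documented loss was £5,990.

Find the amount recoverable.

£181,272

First 32 violations: 32 × £620 = £19,840
Remaining violations: (44 − 32) × £2,220 = £26,640
Statutory damages: £19,840 + £26,640 = £46,480
Greater of actual damages (£5,990) or statutory damages (£46,480): £46,480
Trebled: 3 × £46,480 = £139,440
Attorney fees: 30% of £139,440 = £41,832
Total recovery: £139,440 + £41,832 = £181,272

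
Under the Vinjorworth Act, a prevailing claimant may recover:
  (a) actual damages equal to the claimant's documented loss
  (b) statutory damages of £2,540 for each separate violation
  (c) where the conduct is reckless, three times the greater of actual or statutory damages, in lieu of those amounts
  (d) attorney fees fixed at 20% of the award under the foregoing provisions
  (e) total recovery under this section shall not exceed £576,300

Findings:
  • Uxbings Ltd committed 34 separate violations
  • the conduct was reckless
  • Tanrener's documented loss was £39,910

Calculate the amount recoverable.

Statutory damages: 34 × £2,540 = £86,360
Greater of actual damages (£39,910) or statutory damages (£86,360): £86,360
Trebled: 3 × £86,360 = £259,080
Attorney fees: 20% of £259,080 = £51,816
Total before cap: £259,080 + £51,816 = £310,896
Cap at £576,300: £310,896 is within the cap, no reduction.

£310,896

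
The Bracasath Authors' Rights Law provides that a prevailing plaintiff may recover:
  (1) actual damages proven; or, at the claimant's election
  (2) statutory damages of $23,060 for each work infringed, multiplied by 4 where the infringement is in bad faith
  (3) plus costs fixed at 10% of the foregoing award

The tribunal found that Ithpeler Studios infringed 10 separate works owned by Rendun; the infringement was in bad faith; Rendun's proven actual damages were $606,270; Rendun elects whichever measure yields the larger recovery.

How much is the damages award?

$1,014,640

Statutory damages: 10 × $23,060 = $230,600
Multiplied by 4: 4 × $230,600 = $922,400
Greater of actual damages ($606,270) or enhanced statutory damages ($922,400): $922,400
Costs: 10% of $922,400 = $92,240
Award plus costs: $922,400 + $92,240 = $1,014,640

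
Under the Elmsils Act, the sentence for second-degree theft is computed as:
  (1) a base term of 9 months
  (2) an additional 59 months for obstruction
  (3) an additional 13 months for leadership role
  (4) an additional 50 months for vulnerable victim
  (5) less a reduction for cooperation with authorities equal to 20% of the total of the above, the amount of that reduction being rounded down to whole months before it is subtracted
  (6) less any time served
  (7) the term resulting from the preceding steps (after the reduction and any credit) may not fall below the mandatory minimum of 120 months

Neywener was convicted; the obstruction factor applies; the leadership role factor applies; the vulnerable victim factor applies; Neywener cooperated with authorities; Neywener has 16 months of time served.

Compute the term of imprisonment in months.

Obstruction enhancement: +59 months
Leadership role enhancement: +13 months
Vulnerable victim enhancement: +50 months
Adjusted term: 9 months + 59 months + 13 months + 50 months = 131 months
Cooperation with authorities reduction: 20% of 131 months = 26 months (rounded down)
After reduction: 131 − 26 = 105 months
Less time served: 105 months − 16 months = 89 months
Minimum 120 months: 89 months is below the minimum → 120 months

120 months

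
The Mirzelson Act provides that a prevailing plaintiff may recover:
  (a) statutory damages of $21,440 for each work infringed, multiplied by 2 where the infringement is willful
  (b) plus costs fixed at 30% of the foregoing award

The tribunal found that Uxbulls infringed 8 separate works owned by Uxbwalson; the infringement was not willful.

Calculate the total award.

Statutory damages: 8 × $21,440 = $171,520
Infringement not willful: no ×2 enhancement.
Costs: 30% of $171,520 = $51,456
Award plus costs: $171,520 + $51,456 = $222,976

$222,976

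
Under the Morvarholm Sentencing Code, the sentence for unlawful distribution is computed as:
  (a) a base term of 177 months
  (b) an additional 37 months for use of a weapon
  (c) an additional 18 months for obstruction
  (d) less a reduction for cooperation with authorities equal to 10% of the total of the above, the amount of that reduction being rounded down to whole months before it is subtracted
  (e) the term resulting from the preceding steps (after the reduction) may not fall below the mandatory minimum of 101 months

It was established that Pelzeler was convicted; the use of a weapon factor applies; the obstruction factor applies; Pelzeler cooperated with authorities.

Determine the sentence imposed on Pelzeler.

Use of a weapon enhancement: +37 months
Obstruction enhancement: +18 months
Adjusted term: 177 months + 37 months + 18 months = 232 months
Cooperation with authorities reduction: 10% of 232 months = 23 months (rounded down)
After reduction: 232 − 23 = 209 months
Minimum 101 months: 209 months meets the minimum, no increase.

209 months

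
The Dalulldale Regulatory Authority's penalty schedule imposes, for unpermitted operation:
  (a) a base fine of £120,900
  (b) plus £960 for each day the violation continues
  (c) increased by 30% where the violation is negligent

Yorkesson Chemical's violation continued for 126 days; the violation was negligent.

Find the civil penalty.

£314,418

Per-day component: 126 × £960 = £120,960
Base plus per-day: £120,900 + £120,960 = £241,860
Enhancement: 30% of £241,860 = £72,558
Enhanced fine: £241,860 + £72,558 = £314,418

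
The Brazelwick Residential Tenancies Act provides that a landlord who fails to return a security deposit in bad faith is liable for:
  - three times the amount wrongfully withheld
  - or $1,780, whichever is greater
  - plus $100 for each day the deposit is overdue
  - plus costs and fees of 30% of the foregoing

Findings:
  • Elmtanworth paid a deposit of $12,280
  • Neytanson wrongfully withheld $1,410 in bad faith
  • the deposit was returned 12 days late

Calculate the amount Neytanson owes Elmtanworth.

$7,059

Trebled: 3 × $1,410 = $4,230
Minimum $1,780: $4,230 meets the minimum, no increase.
Late-return penalty: 12 × $100 = $1,200
Damages plus late penalty: $4,230 + $1,200 = $5,430
Costs and fees: 30% of $5,430 = $1,629
Total recovery: $5,430 + $1,629 = $7,059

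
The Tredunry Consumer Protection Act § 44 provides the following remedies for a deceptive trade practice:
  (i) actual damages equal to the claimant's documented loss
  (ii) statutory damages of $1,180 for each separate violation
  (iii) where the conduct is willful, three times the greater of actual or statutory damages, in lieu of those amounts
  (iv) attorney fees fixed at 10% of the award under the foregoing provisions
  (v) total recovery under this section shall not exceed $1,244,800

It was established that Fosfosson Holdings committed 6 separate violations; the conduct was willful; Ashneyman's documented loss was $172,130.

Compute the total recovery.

$568,029

Statutory damages: 6 × $1,180 = $7,080
Greater of actual damages ($172,130) or statutory damages ($7,080): $172,130
Trebled: 3 × $172,130 = $516,390
Attorney fees: 10% of $516,390 = $51,639
Total before cap: $516,390 + $51,639 = $568,029
Cap at $1,244,800: $568,029 is within the cap, no reduction.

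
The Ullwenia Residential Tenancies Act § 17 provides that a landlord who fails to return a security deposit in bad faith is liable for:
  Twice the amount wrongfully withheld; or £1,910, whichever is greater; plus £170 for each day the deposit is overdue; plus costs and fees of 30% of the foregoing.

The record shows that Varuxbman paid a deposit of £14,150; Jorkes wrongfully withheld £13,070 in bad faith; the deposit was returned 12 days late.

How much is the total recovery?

Doubled: 2 × £13,070 = £26,140
Minimum £1,910: £26,140 meets the minimum, no increase.
Late-return penalty: 12 × £170 = £2,040
Damages plus late penalty: £26,140 + £2,040 = £28,180
Costs and fees: 30% of £28,180 = £8,454
Total recovery: £28,180 + £8,454 = £36,634

£36,634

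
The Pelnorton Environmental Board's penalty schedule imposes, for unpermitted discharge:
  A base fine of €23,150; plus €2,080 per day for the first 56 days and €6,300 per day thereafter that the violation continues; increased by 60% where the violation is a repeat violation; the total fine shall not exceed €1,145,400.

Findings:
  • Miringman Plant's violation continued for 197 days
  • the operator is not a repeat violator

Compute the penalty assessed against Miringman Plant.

First 56 days: 56 × €2,080 = €116,480
Remaining days: (197 − 56) × €6,300 = €888,300
Per-day component: €116,480 + €888,300 = €1,004,780
Base plus per-day: €23,150 + €1,004,780 = €1,027,930
The operator is not a repeat violator: no 60% increase.
Cap at €1,145,400: €1,027,930 is within the cap, no reduction.

€1,027,930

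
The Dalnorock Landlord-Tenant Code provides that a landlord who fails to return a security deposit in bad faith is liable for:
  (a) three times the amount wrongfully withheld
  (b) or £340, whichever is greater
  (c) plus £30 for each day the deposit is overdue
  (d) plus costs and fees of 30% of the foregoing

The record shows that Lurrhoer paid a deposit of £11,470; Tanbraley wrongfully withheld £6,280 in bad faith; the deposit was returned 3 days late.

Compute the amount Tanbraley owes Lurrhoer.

Trebled: 3 × £6,280 = £18,840
Minimum £340: £18,840 meets the minimum, no increase.
Late-return penalty: 3 × £30 = £90
Damages plus late penalty: £18,840 + £90 = £18,930
Costs and fees: 30% of £18,930 = £5,679
Total recovery: £18,930 + £5,679 = £24,609

£24,609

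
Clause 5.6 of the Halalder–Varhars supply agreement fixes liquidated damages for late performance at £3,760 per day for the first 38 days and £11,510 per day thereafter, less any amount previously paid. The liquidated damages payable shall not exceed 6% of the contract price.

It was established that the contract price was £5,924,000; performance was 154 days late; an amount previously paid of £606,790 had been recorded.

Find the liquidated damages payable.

First 38 days: 38 × £3,760 = £142,880
Remaining days: (154 − 38) × £11,510 = £1,335,160
Accrued per-day damages: £142,880 + £1,335,160 = £1,478,040
Less amount previously paid: £1,478,040 − £606,790 = £871,250
Cap: 6% of £5,924,000 = £355,440
Cap at £355,440: £871,250 exceeds the cap → £355,440

£355,440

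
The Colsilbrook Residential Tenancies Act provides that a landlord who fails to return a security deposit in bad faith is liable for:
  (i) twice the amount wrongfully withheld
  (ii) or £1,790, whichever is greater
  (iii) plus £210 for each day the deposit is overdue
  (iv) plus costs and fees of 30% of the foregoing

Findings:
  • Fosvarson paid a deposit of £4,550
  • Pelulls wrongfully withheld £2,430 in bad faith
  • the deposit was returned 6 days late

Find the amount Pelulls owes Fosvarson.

Doubled: 2 × £2,430 = £4,860
Minimum £1,790: £4,860 meets the minimum, no increase.
Late-return penalty: 6 × £210 = £1,260
Damages plus late penalty: £4,860 + £1,260 = £6,120
Costs and fees: 30% of £6,120 = £1,836
Total recovery: £6,120 + £1,836 = £7,956

£7,956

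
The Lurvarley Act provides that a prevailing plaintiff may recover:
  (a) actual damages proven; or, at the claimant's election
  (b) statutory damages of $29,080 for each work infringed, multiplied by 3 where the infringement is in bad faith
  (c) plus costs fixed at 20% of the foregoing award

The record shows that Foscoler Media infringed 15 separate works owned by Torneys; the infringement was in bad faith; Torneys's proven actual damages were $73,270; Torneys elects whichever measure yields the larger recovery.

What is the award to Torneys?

Statutory damages: 15 × $29,080 = $436,200
Trebled: 3 × $436,200 = $1,308,600
Greater of actual damages ($73,270) or enhanced statutory damages ($1,308,600): $1,308,600
Costs: 20% of $1,308,600 = $261,720
Award plus costs: $1,308,600 + $261,720 = $1,570,320

$1,570,320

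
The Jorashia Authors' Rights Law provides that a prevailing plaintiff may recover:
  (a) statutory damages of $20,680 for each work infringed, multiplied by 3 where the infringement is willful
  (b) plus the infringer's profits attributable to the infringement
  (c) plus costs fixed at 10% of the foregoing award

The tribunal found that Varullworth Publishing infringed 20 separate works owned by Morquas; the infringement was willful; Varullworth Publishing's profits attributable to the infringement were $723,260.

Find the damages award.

Award: $2,160,466

Statutory damages: 20 × $20,680 = $413,600
Trebled: 3 × $413,600 = $1,240,800
Combined award: $1,240,800 + $723,260 = $1,964,060
Costs: 10% of $1,964,060 = $196,406
Award plus costs: $1,964,060 + $196,406 = $2,160,466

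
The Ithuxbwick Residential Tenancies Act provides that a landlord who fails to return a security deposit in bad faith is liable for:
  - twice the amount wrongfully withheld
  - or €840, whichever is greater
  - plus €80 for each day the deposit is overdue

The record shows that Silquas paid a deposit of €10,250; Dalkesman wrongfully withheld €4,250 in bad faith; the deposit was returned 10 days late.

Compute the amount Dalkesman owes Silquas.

Recovery: €9,300

Doubled: 2 × €4,250 = €8,500
Minimum €840: €8,500 meets the minimum, no increase.
Late-return penalty: 10 × €80 = €800
Damages plus late penalty: €8,500 + €800 = €9,300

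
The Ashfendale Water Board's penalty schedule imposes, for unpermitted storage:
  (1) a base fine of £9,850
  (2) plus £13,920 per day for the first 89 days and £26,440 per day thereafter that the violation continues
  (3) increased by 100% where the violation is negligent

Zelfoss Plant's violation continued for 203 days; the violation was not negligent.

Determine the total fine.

£4,262,890

First 89 days: 89 × £13,920 = £1,238,880
Remaining days: (203 − 89) × £26,440 = £3,014,160
Per-day component: £1,238,880 + £3,014,160 = £4,253,040
Base plus per-day: £9,850 + £4,253,040 = £4,262,890
The violation was not negligent: no 100% increase.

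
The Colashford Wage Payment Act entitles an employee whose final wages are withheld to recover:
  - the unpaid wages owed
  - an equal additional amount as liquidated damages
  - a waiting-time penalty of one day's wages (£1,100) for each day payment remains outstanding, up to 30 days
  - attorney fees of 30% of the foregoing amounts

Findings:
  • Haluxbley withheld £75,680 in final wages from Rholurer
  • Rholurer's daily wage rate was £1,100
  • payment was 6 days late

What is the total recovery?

Liquidated damages (equal amount): £75,680
Penalty days: min(6, 30) = 6
Waiting-time penalty: 6 × £1,100 = £6,600
Subtotal: £75,680 + £75,680 + £6,600 = £157,960
Attorney fees: 30% of £157,960 = £47,388
Total award: £157,960 + £47,388 = £205,348

£205,348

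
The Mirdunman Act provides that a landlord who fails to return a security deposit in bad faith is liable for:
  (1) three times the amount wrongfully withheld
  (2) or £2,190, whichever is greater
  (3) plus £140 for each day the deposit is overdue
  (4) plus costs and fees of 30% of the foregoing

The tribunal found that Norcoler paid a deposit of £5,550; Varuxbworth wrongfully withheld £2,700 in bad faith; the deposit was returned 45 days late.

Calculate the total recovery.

Trebled: 3 × £2,700 = £8,100
Minimum £2,190: £8,100 meets the minimum, no increase.
Late-return penalty: 45 × £140 = £6,300
Damages plus late penalty: £8,100 + £6,300 = £14,400
Costs and fees: 30% of £14,400 = £4,320
Total recovery: £14,400 + £4,320 = £18,720

£18,720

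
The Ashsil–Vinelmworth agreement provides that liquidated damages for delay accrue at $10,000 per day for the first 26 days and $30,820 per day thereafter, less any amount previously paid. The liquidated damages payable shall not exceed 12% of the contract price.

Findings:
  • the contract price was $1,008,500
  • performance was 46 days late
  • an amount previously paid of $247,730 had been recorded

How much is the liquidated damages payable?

First 26 days: 26 × $10,000 = $260,000
Remaining days: (46 − 26) × $30,820 = $616,400
Accrued per-day damages: $260,000 + $616,400 = $876,400
Less amount previously paid: $876,400 − $247,730 = $628,670
Cap: 12% of $1,008,500 = $121,020
Cap at $121,020: $628,670 exceeds the cap → $121,020

$121,020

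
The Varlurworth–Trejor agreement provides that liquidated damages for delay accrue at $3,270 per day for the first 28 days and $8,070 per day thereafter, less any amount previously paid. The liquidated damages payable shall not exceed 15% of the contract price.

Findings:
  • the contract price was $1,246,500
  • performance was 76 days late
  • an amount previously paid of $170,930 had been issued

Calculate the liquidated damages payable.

Liquidated damages: $186,975

First 28 days: 28 × $3,270 = $91,560
Remaining days: (76 − 28) × $8,070 = $387,360
Accrued per-day damages: $91,560 + $387,360 = $478,920
Less amount previously paid: $478,920 − $170,930 = $307,990
Cap: 15% of $1,246,500 = $186,975
Cap at $186,975: $307,990 exceeds the cap → $186,975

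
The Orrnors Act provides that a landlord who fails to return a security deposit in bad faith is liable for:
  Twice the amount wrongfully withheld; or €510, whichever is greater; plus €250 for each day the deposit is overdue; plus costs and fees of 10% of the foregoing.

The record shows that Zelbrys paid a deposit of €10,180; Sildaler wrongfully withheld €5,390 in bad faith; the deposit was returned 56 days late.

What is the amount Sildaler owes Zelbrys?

Doubled: 2 × €5,390 = €10,780
Minimum €510: €10,780 meets the minimum, no increase.
Late-return penalty: 56 × €250 = €14,000
Damages plus late penalty: €10,780 + €14,000 = €24,780
Costs and fees: 10% of €24,780 = €2,478
Total recovery: €24,780 + €2,478 = €27,258

€27,258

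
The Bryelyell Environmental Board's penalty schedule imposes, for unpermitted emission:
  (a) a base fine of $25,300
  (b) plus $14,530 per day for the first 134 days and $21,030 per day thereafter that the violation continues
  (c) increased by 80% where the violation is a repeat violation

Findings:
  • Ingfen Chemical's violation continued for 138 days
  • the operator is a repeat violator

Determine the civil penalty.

First 134 days: 134 × $14,530 = $1,947,020
Remaining days: (138 − 134) × $21,030 = $84,120
Per-day component: $1,947,020 + $84,120 = $2,031,140
Base plus per-day: $25,300 + $2,031,140 = $2,056,440
Enhancement: 80% of $2,056,440 = $1,645,152
Enhanced fine: $2,056,440 + $1,645,152 = $3,701,592

$3,701,592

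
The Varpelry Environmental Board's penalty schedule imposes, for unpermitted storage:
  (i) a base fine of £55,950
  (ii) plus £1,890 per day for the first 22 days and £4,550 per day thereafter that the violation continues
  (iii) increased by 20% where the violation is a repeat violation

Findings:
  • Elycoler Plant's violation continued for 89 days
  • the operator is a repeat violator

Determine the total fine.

£482,856

First 22 days: 22 × £1,890 = £41,580
Remaining days: (89 − 22) × £4,550 = £304,850
Per-day component: £41,580 + £304,850 = £346,430
Base plus per-day: £55,950 + £346,430 = £402,380
Enhancement: 20% of £402,380 = £80,476
Enhanced fine: £402,380 + £80,476 = £482,856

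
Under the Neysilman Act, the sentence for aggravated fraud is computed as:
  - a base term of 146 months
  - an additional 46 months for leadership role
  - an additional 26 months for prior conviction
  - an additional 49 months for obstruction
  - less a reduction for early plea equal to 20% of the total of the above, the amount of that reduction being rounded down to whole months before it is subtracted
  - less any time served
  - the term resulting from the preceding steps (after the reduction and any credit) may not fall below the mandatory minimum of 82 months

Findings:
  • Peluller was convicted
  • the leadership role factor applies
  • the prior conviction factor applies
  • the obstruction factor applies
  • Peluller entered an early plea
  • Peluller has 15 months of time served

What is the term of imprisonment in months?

Leadership role enhancement: +46 months
Prior conviction enhancement: +26 months
Obstruction enhancement: +49 months
Adjusted term: 146 months + 46 months + 26 months + 49 months = 267 months
Early plea reduction: 20% of 267 months = 53 months (rounded down)
After reduction: 267 − 53 = 214 months
Less time served: 214 months − 15 months = 199 months
Minimum 82 months: 199 months meets the minimum, no increase.

199 months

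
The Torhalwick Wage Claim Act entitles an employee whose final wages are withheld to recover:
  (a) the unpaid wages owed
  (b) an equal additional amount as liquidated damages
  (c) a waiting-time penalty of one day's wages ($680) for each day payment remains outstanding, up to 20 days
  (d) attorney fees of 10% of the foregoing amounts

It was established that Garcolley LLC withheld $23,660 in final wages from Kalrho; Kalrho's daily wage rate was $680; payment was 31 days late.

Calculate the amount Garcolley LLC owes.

Liquidated damages (equal amount): $23,660
Penalty days: min(31, 20) = 20
Waiting-time penalty: 20 × $680 = $13,600
Subtotal: $23,660 + $23,660 + $13,600 = $60,920
Attorney fees: 10% of $60,920 = $6,092
Total award: $60,920 + $6,092 = $67,012

$67,012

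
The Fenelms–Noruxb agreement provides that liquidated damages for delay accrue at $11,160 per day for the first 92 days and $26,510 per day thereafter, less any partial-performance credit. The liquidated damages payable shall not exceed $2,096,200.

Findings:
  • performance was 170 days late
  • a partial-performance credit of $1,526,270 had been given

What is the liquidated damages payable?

$1,568,230

First 92 days: 92 × $11,160 = $1,026,720
Remaining days: (170 − 92) × $26,510 = $2,067,780
Accrued per-day damages: $1,026,720 + $2,067,780 = $3,094,500
Less partial-performance credit: $3,094,500 − $1,526,270 = $1,568,230
Cap at $2,096,200: $1,568,230 is within the cap, no reduction.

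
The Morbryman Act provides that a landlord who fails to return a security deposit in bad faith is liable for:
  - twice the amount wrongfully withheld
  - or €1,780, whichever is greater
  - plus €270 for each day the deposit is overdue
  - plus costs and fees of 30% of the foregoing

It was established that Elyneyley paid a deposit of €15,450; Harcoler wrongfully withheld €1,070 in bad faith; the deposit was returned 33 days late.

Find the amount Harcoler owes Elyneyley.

Doubled: 2 × €1,070 = €2,140
Minimum €1,780: €2,140 meets the minimum, no increase.
Late-return penalty: 33 × €270 = €8,910
Damages plus late penalty: €2,140 + €8,910 = €11,050
Costs and fees: 30% of €11,050 = €3,315
Total recovery: €11,050 + €3,315 = €14,365

€14,365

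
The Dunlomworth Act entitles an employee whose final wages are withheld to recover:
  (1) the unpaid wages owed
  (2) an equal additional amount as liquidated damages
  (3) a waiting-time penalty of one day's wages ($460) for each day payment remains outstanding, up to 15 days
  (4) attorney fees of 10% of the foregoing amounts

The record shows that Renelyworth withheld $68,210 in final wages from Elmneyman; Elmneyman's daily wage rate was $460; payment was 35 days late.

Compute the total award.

Liquidated damages (equal amount): $68,210
Penalty days: min(35, 15) = 15
Waiting-time penalty: 15 × $460 = $6,900
Subtotal: $68,210 + $68,210 + $6,900 = $143,320
Attorney fees: 10% of $143,320 = $14,332
Total award: $143,320 + $14,332 = $157,652

$157,652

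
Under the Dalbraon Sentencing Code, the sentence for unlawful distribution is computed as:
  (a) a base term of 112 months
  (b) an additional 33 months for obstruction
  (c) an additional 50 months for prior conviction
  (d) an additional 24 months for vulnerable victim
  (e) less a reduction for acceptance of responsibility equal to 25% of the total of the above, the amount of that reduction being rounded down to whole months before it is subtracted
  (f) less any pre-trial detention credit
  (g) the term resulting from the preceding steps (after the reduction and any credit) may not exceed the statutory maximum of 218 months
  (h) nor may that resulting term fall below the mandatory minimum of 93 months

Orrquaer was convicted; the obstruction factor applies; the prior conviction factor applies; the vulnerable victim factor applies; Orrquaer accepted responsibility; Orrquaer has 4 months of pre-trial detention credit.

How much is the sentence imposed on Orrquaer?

Obstruction enhancement: +33 months
Prior conviction enhancement: +50 months
Vulnerable victim enhancement: +24 months
Adjusted term: 112 months + 33 months + 50 months + 24 months = 219 months
Acceptance of responsibility reduction: 25% of 219 months = 54 months (rounded down)
After reduction: 219 − 54 = 165 months
Less pre-trial detention credit: 165 months − 4 months = 161 months
Cap at 218 months: 161 months is within the cap, no reduction.
Minimum 93 months: 161 months meets the minimum, no increase.

161 months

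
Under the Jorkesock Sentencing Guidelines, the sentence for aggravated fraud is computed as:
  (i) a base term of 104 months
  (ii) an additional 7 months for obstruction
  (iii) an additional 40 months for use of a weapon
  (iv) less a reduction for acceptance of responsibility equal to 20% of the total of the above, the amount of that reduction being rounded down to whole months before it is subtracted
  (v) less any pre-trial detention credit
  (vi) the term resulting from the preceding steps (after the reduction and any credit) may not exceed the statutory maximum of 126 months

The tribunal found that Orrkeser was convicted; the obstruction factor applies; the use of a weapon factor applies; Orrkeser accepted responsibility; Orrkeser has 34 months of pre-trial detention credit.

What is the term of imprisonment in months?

Obstruction enhancement: +7 months
Use of a weapon enhancement: +40 months
Adjusted term: 104 months + 7 months + 40 months = 151 months
Acceptance of responsibility reduction: 20% of 151 months = 30 months (rounded down)
After reduction: 151 − 30 = 121 months
Less pre-trial detention credit: 121 months − 34 months = 87 months
Cap at 126 months: 87 months is within the cap, no reduction.

87 months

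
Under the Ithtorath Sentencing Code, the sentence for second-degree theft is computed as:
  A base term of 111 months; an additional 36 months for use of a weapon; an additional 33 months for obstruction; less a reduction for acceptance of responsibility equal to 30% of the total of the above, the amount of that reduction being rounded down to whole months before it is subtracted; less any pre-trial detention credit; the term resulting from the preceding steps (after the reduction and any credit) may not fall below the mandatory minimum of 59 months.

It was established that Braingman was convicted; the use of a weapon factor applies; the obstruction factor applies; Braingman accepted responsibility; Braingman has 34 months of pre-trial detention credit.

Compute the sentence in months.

92 months

Use of a weapon enhancement: +36 months
Obstruction enhancement: +33 months
Adjusted term: 111 months + 36 months + 33 months = 180 months
Acceptance of responsibility reduction: 30% of 180 months = 54 months (rounded down)
After reduction: 180 − 54 = 126 months
Less pre-trial detention credit: 126 months − 34 months = 92 months
Minimum 59 months: 92 months meets the minimum, no increase.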